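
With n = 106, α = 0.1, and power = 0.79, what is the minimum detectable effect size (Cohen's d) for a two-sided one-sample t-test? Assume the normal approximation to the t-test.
d ≈ 0.24

Minimum detectable effect (one-sample t-test, normal approximation):
d = (z_{α/2} + z_β) / √n
d = (1.645 + 0.806) / √106
d = 2.451 / 10.296
d ≈ 0.24

By Cohen's convention (0.2 small / 0.5 medium / 0.8 large): small effect.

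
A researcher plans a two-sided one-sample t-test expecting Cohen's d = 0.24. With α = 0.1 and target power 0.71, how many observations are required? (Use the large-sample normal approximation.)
n = 84

Sample size formula (one-sample t-test, normal approximation):
n = ((z_{α/2} + z_β) / d)²

z_{α/2} = 1.645 (for α = 0.1, two-sided)
z_β = 0.553 (for power = 0.71)
d = 0.24

n = ((1.645 + 0.553) / 0.24)²
n = (9.158)²
n ≈ 83.87
Round up to the next whole number: n = 84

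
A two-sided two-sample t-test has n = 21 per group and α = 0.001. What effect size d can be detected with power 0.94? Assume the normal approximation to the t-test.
d ≈ 1.50

Minimum detectable effect (two-sample t-test, normal approximation):
d = (z_{α/2} + z_β) / √(n/2)
d = (3.291 + 1.555) / √(21/2)
d = 4.845 / 3.240
d ≈ 1.50

By Cohen's convention (0.2 small / 0.5 medium / 0.8 large): large effect.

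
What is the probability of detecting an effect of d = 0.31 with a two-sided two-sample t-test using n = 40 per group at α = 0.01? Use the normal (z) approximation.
Power ≈ 0.12

Power calculation (two-sample t-test, normal approximation):
z_β = d · √(n/2) - z_{α/2}
z_β = 0.31 · √(40/2) - 2.576
z_β = 0.31 · 4.472 - 2.576
z_β = -1.189

Power = Φ(z_β) = Φ(-1.189) ≈ 0.117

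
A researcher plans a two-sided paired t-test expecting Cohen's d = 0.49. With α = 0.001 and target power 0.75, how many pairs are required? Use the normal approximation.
n = 66 pairs

Sample size formula (paired t-test, normal approximation):
n = ((z_{α/2} + z_β) / d)²

z_{α/2} = 3.291 (for α = 0.001, two-sided)
z_β = 0.674 (for power = 0.75)
d = 0.49

n = ((3.291 + 0.674) / 0.49)²
n = (8.092)²
n ≈ 65.48
Round up to the next whole number: n = 66 pairs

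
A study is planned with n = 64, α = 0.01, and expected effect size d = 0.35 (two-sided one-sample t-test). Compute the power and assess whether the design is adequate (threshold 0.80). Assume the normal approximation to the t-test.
Power ≈ 0.59; the study is underpowered (power < 0.80)

Power calculation (one-sample t-test, normal approximation):
z_β = d · √n - z_{α/2}
z_β = 0.35 · √64 - 2.576
z_β = 0.35 · 8.000 - 2.576
z_β = 0.224

Power = Φ(z_β) = Φ(0.224) ≈ 0.589

Effect size d = 0.35 is small by Cohen's convention (0.2/0.5/0.8).

Threshold: power ≥ 0.80 is conventionally adequate.
Power ≈ 0.59 → the study is underpowered (power < 0.80).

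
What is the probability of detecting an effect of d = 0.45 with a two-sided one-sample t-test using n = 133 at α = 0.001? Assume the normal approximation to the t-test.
Power ≈ 0.97

Power calculation (one-sample t-test, normal approximation):
z_β = d · √n - z_{α/2}
z_β = 0.45 · √133 - 3.291
z_β = 0.45 · 11.533 - 3.291
z_β = 1.899

Power = Φ(z_β) = Φ(1.899) ≈ 0.971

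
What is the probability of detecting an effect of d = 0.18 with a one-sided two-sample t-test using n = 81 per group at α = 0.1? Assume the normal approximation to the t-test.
Power ≈ 0.45

Power calculation (two-sample t-test, normal approximation):
z_β = d · √(n/2) - z_α
z_β = 0.18 · √(81/2) - 1.282
z_β = 0.18 · 6.364 - 1.282
z_β = -0.136

Power = Φ(z_β) = Φ(-0.136) ≈ 0.446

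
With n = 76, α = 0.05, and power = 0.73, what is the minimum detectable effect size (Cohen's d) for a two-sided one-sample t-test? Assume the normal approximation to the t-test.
d ≈ 0.30

Minimum detectable effect (one-sample t-test, normal approximation):
d = (z_{α/2} + z_β) / √n
d = (1.960 + 0.613) / √76
d = 2.573 / 8.718
d ≈ 0.30

By Cohen's convention (0.2 small / 0.5 medium / 0.8 large): small effect.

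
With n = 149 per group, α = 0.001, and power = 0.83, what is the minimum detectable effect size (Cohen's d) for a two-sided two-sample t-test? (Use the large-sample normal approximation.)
d ≈ 0.49

Minimum detectable effect (two-sample t-test, normal approximation):
d = (z_{α/2} + z_β) / √(n/2)
d = (3.291 + 0.954) / √(149/2)
d = 4.245 / 8.631
d ≈ 0.49

By Cohen's convention (0.2 small / 0.5 medium / 0.8 large): small effect.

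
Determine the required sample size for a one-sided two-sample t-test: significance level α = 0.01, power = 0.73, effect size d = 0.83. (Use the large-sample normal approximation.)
n = 26 per group

Sample size formula (two-sample t-test, normal approximation):
n = 2 · ((z_α + z_β) / d)²

z_α = 2.326 (for α = 0.01, one-sided)
z_β = 0.613 (for power = 0.73)
d = 0.83

n = 2 · ((2.326 + 0.613) / 0.83)²
n = 2 · (3.541)²
n ≈ 25.08
Round up to the next whole number: n = 26 per group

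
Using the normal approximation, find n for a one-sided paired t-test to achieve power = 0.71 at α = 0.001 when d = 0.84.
n = 19 pairs

Sample size formula (paired t-test, normal approximation):
n = ((z_α + z_β) / d)²

z_α = 3.090 (for α = 0.001, one-sided)
z_β = 0.553 (for power = 0.71)
d = 0.84

n = ((3.090 + 0.553) / 0.84)²
n = (4.337)²
n ≈ 18.81
Round up to the next whole number: n = 19 pairs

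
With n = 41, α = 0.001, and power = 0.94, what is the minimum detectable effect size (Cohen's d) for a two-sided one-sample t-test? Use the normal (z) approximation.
d ≈ 0.76

Minimum detectable effect (one-sample t-test, normal approximation):
d = (z_{α/2} + z_β) / √n
d = (3.291 + 1.555) / √41
d = 4.845 / 6.403
d ≈ 0.76

By Cohen's convention (0.2 small / 0.5 medium / 0.8 large): medium effect.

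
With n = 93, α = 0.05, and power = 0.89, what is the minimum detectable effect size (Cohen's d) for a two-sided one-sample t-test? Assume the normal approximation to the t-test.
d ≈ 0.33

Minimum detectable effect (one-sample t-test, normal approximation):
d = (z_{α/2} + z_β) / √n
d = (1.960 + 1.227) / √93
d = 3.186 / 9.644
d ≈ 0.33

By Cohen's convention (0.2 small / 0.5 medium / 0.8 large): small effect.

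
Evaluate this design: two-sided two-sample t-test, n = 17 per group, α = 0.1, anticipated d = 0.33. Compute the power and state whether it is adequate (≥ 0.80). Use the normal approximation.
Power ≈ 0.25; the study is underpowered (power < 0.80)

Power calculation (two-sample t-test, normal approximation):
z_β = d · √(n/2) - z_{α/2}
z_β = 0.33 · √(17/2) - 1.645
z_β = 0.33 · 2.915 - 1.645
z_β = -0.683

Power = Φ(z_β) = Φ(-0.683) ≈ 0.247

Effect size d = 0.33 is small by Cohen's convention (0.2/0.5/0.8).

Threshold: power ≥ 0.80 is conventionally adequate.
Power ≈ 0.25 → the study is underpowered (power < 0.80).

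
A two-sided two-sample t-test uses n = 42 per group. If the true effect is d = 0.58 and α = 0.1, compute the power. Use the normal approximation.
Power ≈ 0.84

Power calculation (two-sample t-test, normal approximation):
z_β = d · √(n/2) - z_{α/2}
z_β = 0.58 · √(42/2) - 1.645
z_β = 0.58 · 4.583 - 1.645
z_β = 1.013

Power = Φ(z_β) = Φ(1.013) ≈ 0.844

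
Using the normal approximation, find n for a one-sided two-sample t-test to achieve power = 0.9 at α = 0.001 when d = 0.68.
n = 83 per group

Sample size formula (two-sample t-test, normal approximation):
n = 2 · ((z_α + z_β) / d)²

z_α = 3.090 (for α = 0.001, one-sided)
z_β = 1.282 (for power = 0.9)
d = 0.68

n = 2 · ((3.090 + 1.282) / 0.68)²
n = 2 · (6.429)²
n ≈ 82.66
Round up to the next whole number: n = 83 per group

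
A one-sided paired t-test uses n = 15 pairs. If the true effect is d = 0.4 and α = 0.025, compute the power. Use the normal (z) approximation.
Power ≈ 0.34

Power calculation (paired t-test, normal approximation):
z_β = d · √n - z_α
z_β = 0.4 · √15 - 1.960
z_β = 0.4 · 3.873 - 1.960
z_β = -0.411

Power = Φ(z_β) = Φ(-0.411) ≈ 0.341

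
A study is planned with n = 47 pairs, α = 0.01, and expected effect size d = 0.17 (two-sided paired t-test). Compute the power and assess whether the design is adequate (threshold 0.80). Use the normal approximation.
Power ≈ 0.08; the study is underpowered (power < 0.80)

Power calculation (paired t-test, normal approximation):
z_β = d · √n - z_{α/2}
z_β = 0.17 · √47 - 2.576
z_β = 0.17 · 6.856 - 2.576
z_β = -1.410

Power = Φ(z_β) = Φ(-1.410) ≈ 0.079

Effect size d = 0.17 is very small by Cohen's convention (0.2/0.5/0.8).

Threshold: power ≥ 0.80 is conventionally adequate.
Power ≈ 0.08 → the study is underpowered (power < 0.80).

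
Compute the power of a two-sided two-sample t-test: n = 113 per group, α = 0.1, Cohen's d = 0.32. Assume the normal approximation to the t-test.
Power ≈ 0.78

Power calculation (two-sample t-test, normal approximation):
z_β = d · √(n/2) - z_{α/2}
z_β = 0.32 · √(113/2) - 1.645
z_β = 0.32 · 7.517 - 1.645
z_β = 0.760

Power = Φ(z_β) = Φ(0.760) ≈ 0.777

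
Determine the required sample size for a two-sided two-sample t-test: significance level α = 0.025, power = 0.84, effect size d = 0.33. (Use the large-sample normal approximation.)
n = 193 per group

Sample size formula (two-sample t-test, normal approximation):
n = 2 · ((z_{α/2} + z_β) / d)²

z_{α/2} = 2.241 (for α = 0.025, two-sided)
z_β = 0.994 (for power = 0.84)
d = 0.33

n = 2 · ((2.241 + 0.994) / 0.33)²
n = 2 · (9.803)²
n ≈ 192.20
Round up to the next whole number: n = 193 per group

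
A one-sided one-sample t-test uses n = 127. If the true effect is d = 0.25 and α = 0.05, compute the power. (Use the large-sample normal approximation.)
Power ≈ 0.88

Power calculation (one-sample t-test, normal approximation):
z_β = d · √n - z_α
z_β = 0.25 · √127 - 1.645
z_β = 0.25 · 11.269 - 1.645
z_β = 1.173

Power = Φ(z_β) = Φ(1.173) ≈ 0.880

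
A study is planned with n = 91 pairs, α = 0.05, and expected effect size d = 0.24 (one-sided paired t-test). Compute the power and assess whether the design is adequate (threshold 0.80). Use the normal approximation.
Power ≈ 0.74; the study is underpowered (power < 0.80)

Power calculation (paired t-test, normal approximation):
z_β = d · √n - z_α
z_β = 0.24 · √91 - 1.645
z_β = 0.24 · 9.539 - 1.645
z_β = 0.645

Power = Φ(z_β) = Φ(0.645) ≈ 0.740

Effect size d = 0.24 is small by Cohen's convention (0.2/0.5/0.8).

Threshold: power ≥ 0.80 is conventionally adequate.
Power ≈ 0.74 → the study is underpowered (power < 0.80).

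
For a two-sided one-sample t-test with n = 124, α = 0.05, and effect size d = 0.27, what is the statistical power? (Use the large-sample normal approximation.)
Power ≈ 0.85

Power calculation (one-sample t-test, normal approximation):
z_β = d · √n - z_{α/2}
z_β = 0.27 · √124 - 1.960
z_β = 0.27 · 11.136 - 1.960
z_β = 1.047

Power = Φ(z_β) = Φ(1.047) ≈ 0.852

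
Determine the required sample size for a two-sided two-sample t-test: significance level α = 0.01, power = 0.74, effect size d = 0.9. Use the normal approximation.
n = 26 per group

Sample size formula (two-sample t-test, normal approximation):
n = 2 · ((z_{α/2} + z_β) / d)²

z_{α/2} = 2.576 (for α = 0.01, two-sided)
z_β = 0.643 (for power = 0.74)
d = 0.9

n = 2 · ((2.576 + 0.643) / 0.9)²
n = 2 · (3.577)²
n ≈ 25.59
Round up to the next whole number: n = 26 per group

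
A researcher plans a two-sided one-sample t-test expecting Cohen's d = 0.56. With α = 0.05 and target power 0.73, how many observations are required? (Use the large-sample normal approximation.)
n = 22

Sample size formula (one-sample t-test, normal approximation):
n = ((z_{α/2} + z_β) / d)²

z_{α/2} = 1.960 (for α = 0.05, two-sided)
z_β = 0.613 (for power = 0.73)
d = 0.56

n = ((1.960 + 0.613) / 0.56)²
n = (4.595)²
n ≈ 21.11
Round up to the next whole number: n = 22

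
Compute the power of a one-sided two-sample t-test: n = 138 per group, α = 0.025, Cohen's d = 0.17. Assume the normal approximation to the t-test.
Power ≈ 0.29

Power calculation (two-sample t-test, normal approximation):
z_β = d · √(n/2) - z_α
z_β = 0.17 · √(138/2) - 1.960
z_β = 0.17 · 8.307 - 1.960
z_β = -0.548

Power = Φ(z_β) = Φ(-0.548) ≈ 0.292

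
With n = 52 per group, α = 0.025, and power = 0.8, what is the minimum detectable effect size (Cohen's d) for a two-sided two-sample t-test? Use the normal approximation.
d ≈ 0.60

Minimum detectable effect (two-sample t-test, normal approximation):
d = (z_{α/2} + z_β) / √(n/2)
d = (2.241 + 0.842) / √(52/2)
d = 3.083 / 5.099
d ≈ 0.60

By Cohen's convention (0.2 small / 0.5 medium / 0.8 large): medium effect.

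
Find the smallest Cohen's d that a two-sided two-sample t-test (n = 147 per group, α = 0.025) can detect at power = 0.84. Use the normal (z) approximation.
d ≈ 0.38

Minimum detectable effect (two-sample t-test, normal approximation):
d = (z_{α/2} + z_β) / √(n/2)
d = (2.241 + 0.994) / √(147/2)
d = 3.236 / 8.573
d ≈ 0.38

By Cohen's convention (0.2 small / 0.5 medium / 0.8 large): small effect.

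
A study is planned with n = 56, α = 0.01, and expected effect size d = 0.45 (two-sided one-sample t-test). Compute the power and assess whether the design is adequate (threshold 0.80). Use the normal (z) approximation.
Power ≈ 0.79; the study is underpowered (power < 0.80)

Power calculation (one-sample t-test, normal approximation):
z_β = d · √n - z_{α/2}
z_β = 0.45 · √56 - 2.576
z_β = 0.45 · 7.483 - 2.576
z_β = 0.792

Power = Φ(z_β) = Φ(0.792) ≈ 0.786

Effect size d = 0.45 is small by Cohen's convention (0.2/0.5/0.8).

Threshold: power ≥ 0.80 is conventionally adequate.
Power ≈ 0.79 → the study is underpowered (power < 0.80).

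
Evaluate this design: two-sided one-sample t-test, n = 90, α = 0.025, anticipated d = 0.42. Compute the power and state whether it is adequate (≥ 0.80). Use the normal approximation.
Power ≈ 0.96; the study is adequately powered (power ≥ 0.80)

Power calculation (one-sample t-test, normal approximation):
z_β = d · √n - z_{α/2}
z_β = 0.42 · √90 - 2.241
z_β = 0.42 · 9.487 - 2.241
z_β = 1.743

Power = Φ(z_β) = Φ(1.743) ≈ 0.959

Effect size d = 0.42 is small by Cohen's convention (0.2/0.5/0.8).

Threshold: power ≥ 0.80 is conventionally adequate.
Power ≈ 0.96 → the study is adequately powered (power ≥ 0.80).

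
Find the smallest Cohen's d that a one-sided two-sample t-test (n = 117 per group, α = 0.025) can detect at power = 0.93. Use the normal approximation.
d ≈ 0.45

Minimum detectable effect (two-sample t-test, normal approximation):
d = (z_α + z_β) / √(n/2)
d = (1.960 + 1.476) / √(117/2)
d = 3.436 / 7.649
d ≈ 0.45

By Cohen's convention (0.2 small / 0.5 medium / 0.8 large): small effect.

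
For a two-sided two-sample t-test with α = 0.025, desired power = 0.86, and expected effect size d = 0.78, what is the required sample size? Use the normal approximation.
n = 37 per group

Sample size formula (two-sample t-test, normal approximation):
n = 2 · ((z_{α/2} + z_β) / d)²

z_{α/2} = 2.241 (for α = 0.025, two-sided)
z_β = 1.080 (for power = 0.86)
d = 0.78

n = 2 · ((2.241 + 1.080) / 0.78)²
n = 2 · (4.258)²
n ≈ 36.26
Round up to the next whole number: n = 37 per group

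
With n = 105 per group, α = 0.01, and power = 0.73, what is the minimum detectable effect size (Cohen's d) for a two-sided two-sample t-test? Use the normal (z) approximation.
d ≈ 0.44

Minimum detectable effect (two-sample t-test, normal approximation):
d = (z_{α/2} + z_β) / √(n/2)
d = (2.576 + 0.613) / √(105/2)
d = 3.189 / 7.246
d ≈ 0.44

By Cohen's convention (0.2 small / 0.5 medium / 0.8 large): small effect.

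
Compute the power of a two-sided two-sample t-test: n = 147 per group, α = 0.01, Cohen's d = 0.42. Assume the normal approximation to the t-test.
Power ≈ 0.85

Power calculation (two-sample t-test, normal approximation):
z_β = d · √(n/2) - z_{α/2}
z_β = 0.42 · √(147/2) - 2.576
z_β = 0.42 · 8.573 - 2.576
z_β = 1.025

Power = Φ(z_β) = Φ(1.025) ≈ 0.847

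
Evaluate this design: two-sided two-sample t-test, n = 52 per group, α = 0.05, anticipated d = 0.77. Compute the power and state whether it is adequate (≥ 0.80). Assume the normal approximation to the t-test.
Power ≈ 0.98; the study is adequately powered (power ≥ 0.80)

Power calculation (two-sample t-test, normal approximation):
z_β = d · √(n/2) - z_{α/2}
z_β = 0.77 · √(52/2) - 1.960
z_β = 0.77 · 5.099 - 1.960
z_β = 1.966

Power = Φ(z_β) = Φ(1.966) ≈ 0.975

Effect size d = 0.77 is medium by Cohen's convention (0.2/0.5/0.8).

Threshold: power ≥ 0.80 is conventionally adequate.
Power ≈ 0.98 → the study is adequately powered (power ≥ 0.80).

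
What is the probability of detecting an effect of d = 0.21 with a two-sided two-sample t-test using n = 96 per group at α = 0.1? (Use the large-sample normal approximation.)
Power ≈ 0.42

Power calculation (two-sample t-test, normal approximation):
z_β = d · √(n/2) - z_{α/2}
z_β = 0.21 · √(96/2) - 1.645
z_β = 0.21 · 6.928 - 1.645
z_β = -0.190

Power = Φ(z_β) = Φ(-0.190) ≈ 0.425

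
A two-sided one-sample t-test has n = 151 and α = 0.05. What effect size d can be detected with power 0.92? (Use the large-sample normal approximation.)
d ≈ 0.27

Minimum detectable effect (one-sample t-test, normal approximation):
d = (z_{α/2} + z_β) / √n
d = (1.960 + 1.405) / √151
d = 3.365 / 12.288
d ≈ 0.27

By Cohen's convention (0.2 small / 0.5 medium / 0.8 large): small effect.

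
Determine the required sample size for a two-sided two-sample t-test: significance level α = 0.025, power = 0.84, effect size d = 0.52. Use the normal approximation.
n = 78 per group

Sample size formula (two-sample t-test, normal approximation):
n = 2 · ((z_{α/2} + z_β) / d)²

z_{α/2} = 2.241 (for α = 0.025, two-sided)
z_β = 0.994 (for power = 0.84)
d = 0.52

n = 2 · ((2.241 + 0.994) / 0.52)²
n = 2 · (6.221)²
n ≈ 77.40
Round up to the next whole number: n = 78 per group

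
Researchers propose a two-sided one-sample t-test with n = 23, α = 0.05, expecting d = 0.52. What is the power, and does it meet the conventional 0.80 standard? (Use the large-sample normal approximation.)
Power ≈ 0.70; the study is underpowered (power < 0.80)

Power calculation (one-sample t-test, normal approximation):
z_β = d · √n - z_{α/2}
z_β = 0.52 · √23 - 1.960
z_β = 0.52 · 4.796 - 1.960
z_β = 0.534

Power = Φ(z_β) = Φ(0.534) ≈ 0.703

Effect size d = 0.52 is medium by Cohen's convention (0.2/0.5/0.8).

Threshold: power ≥ 0.80 is conventionally adequate.
Power ≈ 0.70 → the study is underpowered (power < 0.80).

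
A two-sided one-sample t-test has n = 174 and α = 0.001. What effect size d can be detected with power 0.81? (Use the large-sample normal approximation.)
d ≈ 0.32

Minimum detectable effect (one-sample t-test, normal approximation):
d = (z_{α/2} + z_β) / √n
d = (3.291 + 0.878) / √174
d = 4.168 / 13.191
d ≈ 0.32

By Cohen's convention (0.2 small / 0.5 medium / 0.8 large): small effect.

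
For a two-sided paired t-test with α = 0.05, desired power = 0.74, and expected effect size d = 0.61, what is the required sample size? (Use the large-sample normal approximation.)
n = 19 pairs

Sample size formula (paired t-test, normal approximation):
n = ((z_{α/2} + z_β) / d)²

z_{α/2} = 1.960 (for α = 0.05, two-sided)
z_β = 0.643 (for power = 0.74)
d = 0.61

n = ((1.960 + 0.643) / 0.61)²
n = (4.267)²
n ≈ 18.21
Round up to the next whole number: n = 19 pairs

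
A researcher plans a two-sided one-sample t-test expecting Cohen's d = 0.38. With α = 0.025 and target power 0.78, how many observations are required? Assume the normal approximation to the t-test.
n = 63

Sample size formula (one-sample t-test, normal approximation):
n = ((z_{α/2} + z_β) / d)²

z_{α/2} = 2.241 (for α = 0.025, two-sided)
z_β = 0.772 (for power = 0.78)
d = 0.38

n = ((2.241 + 0.772) / 0.38)²
n = (7.929)²
n ≈ 62.87
Round up to the next whole number: n = 63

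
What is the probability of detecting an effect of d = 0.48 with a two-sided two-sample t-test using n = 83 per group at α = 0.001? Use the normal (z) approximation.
Power ≈ 0.42

Power calculation (two-sample t-test, normal approximation):
z_β = d · √(n/2) - z_{α/2}
z_β = 0.48 · √(83/2) - 3.291
z_β = 0.48 · 6.442 - 3.291
z_β = -0.198

Power = Φ(z_β) = Φ(-0.198) ≈ 0.421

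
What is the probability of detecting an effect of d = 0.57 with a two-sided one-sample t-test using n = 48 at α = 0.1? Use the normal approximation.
Power ≈ 0.99

Power calculation (one-sample t-test, normal approximation):
z_β = d · √n - z_{α/2}
z_β = 0.57 · √48 - 1.645
z_β = 0.57 · 6.928 - 1.645
z_β = 2.304

Power = Φ(z_β) = Φ(2.304) ≈ 0.989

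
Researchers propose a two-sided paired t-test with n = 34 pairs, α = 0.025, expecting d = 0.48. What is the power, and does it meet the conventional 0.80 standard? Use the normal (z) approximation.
Power ≈ 0.71; the study is underpowered (power < 0.80)

Power calculation (paired t-test, normal approximation):
z_β = d · √n - z_{α/2}
z_β = 0.48 · √34 - 2.241
z_β = 0.48 · 5.831 - 2.241
z_β = 0.557

Power = Φ(z_β) = Φ(0.557) ≈ 0.711

Effect size d = 0.48 is small by Cohen's convention (0.2/0.5/0.8).

Threshold: power ≥ 0.80 is conventionally adequate.
Power ≈ 0.71 → the study is underpowered (power < 0.80).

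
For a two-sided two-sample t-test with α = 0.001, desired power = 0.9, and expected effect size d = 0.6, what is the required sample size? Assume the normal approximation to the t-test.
n = 117 per group

Sample size formula (two-sample t-test, normal approximation):
n = 2 · ((z_{α/2} + z_β) / d)²

z_{α/2} = 3.291 (for α = 0.001, two-sided)
z_β = 1.282 (for power = 0.9)
d = 0.6

n = 2 · ((3.291 + 1.282) / 0.6)²
n = 2 · (7.622)²
n ≈ 116.19
Round up to the next whole number: n = 117 per group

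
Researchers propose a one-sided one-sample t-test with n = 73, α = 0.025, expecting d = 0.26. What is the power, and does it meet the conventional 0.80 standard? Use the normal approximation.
Power ≈ 0.60; the study is underpowered (power < 0.80)

Power calculation (one-sample t-test, normal approximation):
z_β = d · √n - z_α
z_β = 0.26 · √73 - 1.960
z_β = 0.26 · 8.544 - 1.960
z_β = 0.261

Power = Φ(z_β) = Φ(0.261) ≈ 0.603

Effect size d = 0.26 is small by Cohen's convention (0.2/0.5/0.8).

Threshold: power ≥ 0.80 is conventionally adequate.
Power ≈ 0.60 → the study is underpowered (power < 0.80).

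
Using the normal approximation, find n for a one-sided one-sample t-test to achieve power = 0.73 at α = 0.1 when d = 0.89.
n = 5

Sample size formula (one-sample t-test, normal approximation):
n = ((z_α + z_β) / d)²

z_α = 1.282 (for α = 0.1, one-sided)
z_β = 0.613 (for power = 0.73)
d = 0.89

n = ((1.282 + 0.613) / 0.89)²
n = (2.129)²
n ≈ 4.53
Round up to the next whole number: n = 5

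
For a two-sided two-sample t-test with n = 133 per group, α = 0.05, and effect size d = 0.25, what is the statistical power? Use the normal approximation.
Power ≈ 0.53

Power calculation (two-sample t-test, normal approximation):
z_β = d · √(n/2) - z_{α/2}
z_β = 0.25 · √(133/2) - 1.960
z_β = 0.25 · 8.155 - 1.960
z_β = 0.079

Power = Φ(z_β) = Φ(0.079) ≈ 0.531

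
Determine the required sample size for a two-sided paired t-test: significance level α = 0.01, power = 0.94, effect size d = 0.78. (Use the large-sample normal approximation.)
n = 29 pairs

Sample size formula (paired t-test, normal approximation):
n = ((z_{α/2} + z_β) / d)²

z_{α/2} = 2.576 (for α = 0.01, two-sided)
z_β = 1.555 (for power = 0.94)
d = 0.78

n = ((2.576 + 1.555) / 0.78)²
n = (5.296)²
n ≈ 28.05
Round up to the next whole number: n = 29 pairs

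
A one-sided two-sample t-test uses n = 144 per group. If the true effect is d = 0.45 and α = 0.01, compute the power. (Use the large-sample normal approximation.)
Power ≈ 0.93

Power calculation (two-sample t-test, normal approximation):
z_β = d · √(n/2) - z_α
z_β = 0.45 · √(144/2) - 2.326
z_β = 0.45 · 8.485 - 2.326
z_β = 1.492

Power = Φ(z_β) = Φ(1.492) ≈ 0.932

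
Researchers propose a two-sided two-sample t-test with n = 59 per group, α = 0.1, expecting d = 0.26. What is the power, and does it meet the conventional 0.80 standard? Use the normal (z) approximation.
Power ≈ 0.41; the study is underpowered (power < 0.80)

Power calculation (two-sample t-test, normal approximation):
z_β = d · √(n/2) - z_{α/2}
z_β = 0.26 · √(59/2) - 1.645
z_β = 0.26 · 5.431 - 1.645
z_β = -0.233

Power = Φ(z_β) = Φ(-0.233) ≈ 0.408

Effect size d = 0.26 is small by Cohen's convention (0.2/0.5/0.8).

Threshold: power ≥ 0.80 is conventionally adequate.
Power ≈ 0.41 → the study is underpowered (power < 0.80).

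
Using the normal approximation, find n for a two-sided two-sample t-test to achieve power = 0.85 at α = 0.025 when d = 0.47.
n = 98 per group

Sample size formula (two-sample t-test, normal approximation):
n = 2 · ((z_{α/2} + z_β) / d)²

z_{α/2} = 2.241 (for α = 0.025, two-sided)
z_β = 1.036 (for power = 0.85)
d = 0.47

n = 2 · ((2.241 + 1.036) / 0.47)²
n = 2 · (6.972)²
n ≈ 97.22
Round up to the next whole number: n = 98 per group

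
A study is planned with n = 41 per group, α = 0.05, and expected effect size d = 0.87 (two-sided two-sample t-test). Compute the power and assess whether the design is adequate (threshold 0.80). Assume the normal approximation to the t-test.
Power ≈ 0.98; the study is adequately powered (power ≥ 0.80)

Power calculation (two-sample t-test, normal approximation):
z_β = d · √(n/2) - z_{α/2}
z_β = 0.87 · √(41/2) - 1.960
z_β = 0.87 · 4.528 - 1.960
z_β = 1.979

Power = Φ(z_β) = Φ(1.979) ≈ 0.976

Effect size d = 0.87 is large by Cohen's convention (0.2/0.5/0.8).

Threshold: power ≥ 0.80 is conventionally adequate.
Power ≈ 0.98 → the study is adequately powered (power ≥ 0.80).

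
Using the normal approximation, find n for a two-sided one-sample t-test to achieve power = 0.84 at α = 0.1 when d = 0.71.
n = 14

Sample size formula (one-sample t-test, normal approximation):
n = ((z_{α/2} + z_β) / d)²

z_{α/2} = 1.645 (for α = 0.1, two-sided)
z_β = 0.994 (for power = 0.84)
d = 0.71

n = ((1.645 + 0.994) / 0.71)²
n = (3.717)²
n ≈ 13.82
Round up to the next whole number: n = 14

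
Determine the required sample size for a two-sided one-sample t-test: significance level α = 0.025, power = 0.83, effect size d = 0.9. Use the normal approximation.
n = 13

Sample size formula (one-sample t-test, normal approximation):
n = ((z_{α/2} + z_β) / d)²

z_{α/2} = 2.241 (for α = 0.025, two-sided)
z_β = 0.954 (for power = 0.83)
d = 0.9

n = ((2.241 + 0.954) / 0.9)²
n = (3.550)²
n ≈ 12.60
Round up to the next whole number: n = 13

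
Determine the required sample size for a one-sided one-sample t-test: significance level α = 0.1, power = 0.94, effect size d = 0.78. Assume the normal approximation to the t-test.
n = 14

Sample size formula (one-sample t-test, normal approximation):
n = ((z_α + z_β) / d)²

z_α = 1.282 (for α = 0.1, one-sided)
z_β = 1.555 (for power = 0.94)
d = 0.78

n = ((1.282 + 1.555) / 0.78)²
n = (3.637)²
n ≈ 13.23
Round up to the next whole number: n = 14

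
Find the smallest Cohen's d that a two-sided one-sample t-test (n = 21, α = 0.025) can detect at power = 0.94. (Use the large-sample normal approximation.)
d ≈ 0.83

Minimum detectable effect (one-sample t-test, normal approximation):
d = (z_{α/2} + z_β) / √n
d = (2.241 + 1.555) / √21
d = 3.796 / 4.583
d ≈ 0.83

By Cohen's convention (0.2 small / 0.5 medium / 0.8 large): large effect.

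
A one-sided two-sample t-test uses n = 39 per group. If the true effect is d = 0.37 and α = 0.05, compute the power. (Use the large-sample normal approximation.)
Power ≈ 0.50

Power calculation (two-sample t-test, normal approximation):
z_β = d · √(n/2) - z_α
z_β = 0.37 · √(39/2) - 1.645
z_β = 0.37 · 4.416 - 1.645
z_β = -0.011

Power = Φ(z_β) = Φ(-0.011) ≈ 0.496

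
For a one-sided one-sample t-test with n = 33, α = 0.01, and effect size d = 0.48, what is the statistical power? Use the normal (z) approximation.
Power ≈ 0.67

Power calculation (one-sample t-test, normal approximation):
z_β = d · √n - z_α
z_β = 0.48 · √33 - 2.326
z_β = 0.48 · 5.745 - 2.326
z_β = 0.431

Power = Φ(z_β) = Φ(0.431) ≈ 0.667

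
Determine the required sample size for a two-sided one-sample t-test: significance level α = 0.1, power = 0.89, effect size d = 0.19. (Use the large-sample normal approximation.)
n = 229

Sample size formula (one-sample t-test, normal approximation):
n = ((z_{α/2} + z_β) / d)²

z_{α/2} = 1.645 (for α = 0.1, two-sided)
z_β = 1.227 (for power = 0.89)
d = 0.19

n = ((1.645 + 1.227) / 0.19)²
n = (15.116)²
n ≈ 228.49
Round up to the next whole number: n = 229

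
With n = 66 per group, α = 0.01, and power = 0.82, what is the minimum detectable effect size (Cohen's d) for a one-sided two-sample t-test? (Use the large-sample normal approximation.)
d ≈ 0.56

Minimum detectable effect (two-sample t-test, normal approximation):
d = (z_α + z_β) / √(n/2)
d = (2.326 + 0.915) / √(66/2)
d = 3.242 / 5.745
d ≈ 0.56

By Cohen's convention (0.2 small / 0.5 medium / 0.8 large): medium effect.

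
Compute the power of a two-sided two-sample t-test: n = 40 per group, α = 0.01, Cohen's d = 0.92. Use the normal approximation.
Power ≈ 0.94

Power calculation (two-sample t-test, normal approximation):
z_β = d · √(n/2) - z_{α/2}
z_β = 0.92 · √(40/2) - 2.576
z_β = 0.92 · 4.472 - 2.576
z_β = 1.539

Power = Φ(z_β) = Φ(1.539) ≈ 0.938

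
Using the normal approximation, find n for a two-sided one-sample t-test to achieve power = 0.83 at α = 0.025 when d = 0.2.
n = 256

Sample size formula (one-sample t-test, normal approximation):
n = ((z_{α/2} + z_β) / d)²

z_{α/2} = 2.241 (for α = 0.025, two-sided)
z_β = 0.954 (for power = 0.83)
d = 0.2

n = ((2.241 + 0.954) / 0.2)²
n = (15.975)²
n ≈ 255.20
Round up to the next whole number: n = 256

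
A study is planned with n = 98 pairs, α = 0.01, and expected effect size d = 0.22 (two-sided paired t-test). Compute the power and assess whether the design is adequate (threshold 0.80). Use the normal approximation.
Power ≈ 0.35; the study is underpowered (power < 0.80)

Power calculation (paired t-test, normal approximation):
z_β = d · √n - z_{α/2}
z_β = 0.22 · √98 - 2.576
z_β = 0.22 · 9.899 - 2.576
z_β = -0.398

Power = Φ(z_β) = Φ(-0.398) ≈ 0.345

Effect size d = 0.22 is small by Cohen's convention (0.2/0.5/0.8).

Threshold: power ≥ 0.80 is conventionally adequate.
Power ≈ 0.35 → the study is underpowered (power < 0.80).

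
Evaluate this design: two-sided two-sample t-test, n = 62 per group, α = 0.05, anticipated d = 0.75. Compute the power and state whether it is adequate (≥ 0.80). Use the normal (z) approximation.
Power ≈ 0.99; the study is adequately powered (power ≥ 0.80)

Power calculation (two-sample t-test, normal approximation):
z_β = d · √(n/2) - z_{α/2}
z_β = 0.75 · √(62/2) - 1.960
z_β = 0.75 · 5.568 - 1.960
z_β = 2.216

Power = Φ(z_β) = Φ(2.216) ≈ 0.987

Effect size d = 0.75 is medium by Cohen's convention (0.2/0.5/0.8).

Threshold: power ≥ 0.80 is conventionally adequate.
Power ≈ 0.99 → the study is adequately powered (power ≥ 0.80).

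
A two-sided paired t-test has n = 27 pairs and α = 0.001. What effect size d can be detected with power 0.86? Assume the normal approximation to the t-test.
d ≈ 0.84

Minimum detectable effect (paired t-test, normal approximation):
d = (z_{α/2} + z_β) / √n
d = (3.291 + 1.080) / √27
d = 4.371 / 5.196
d ≈ 0.84

By Cohen's convention (0.2 small / 0.5 medium / 0.8 large): large effect.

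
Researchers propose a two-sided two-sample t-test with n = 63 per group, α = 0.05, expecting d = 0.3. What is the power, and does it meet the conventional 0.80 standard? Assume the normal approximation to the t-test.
Power ≈ 0.39; the study is underpowered (power < 0.80)

Power calculation (two-sample t-test, normal approximation):
z_β = d · √(n/2) - z_{α/2}
z_β = 0.3 · √(63/2) - 1.960
z_β = 0.3 · 5.612 - 1.960
z_β = -0.276

Power = Φ(z_β) = Φ(-0.276) ≈ 0.391

Effect size d = 0.3 is small by Cohen's convention (0.2/0.5/0.8).

Threshold: power ≥ 0.80 is conventionally adequate.
Power ≈ 0.39 → the study is underpowered (power < 0.80).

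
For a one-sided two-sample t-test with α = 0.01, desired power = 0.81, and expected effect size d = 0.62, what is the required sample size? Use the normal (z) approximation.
n = 54 per group

Sample size formula (two-sample t-test, normal approximation):
n = 2 · ((z_α + z_β) / d)²

z_α = 2.326 (for α = 0.01, one-sided)
z_β = 0.878 (for power = 0.81)
d = 0.62

n = 2 · ((2.326 + 0.878) / 0.62)²
n = 2 · (5.168)²
n ≈ 53.42
Round up to the next whole number: n = 54 per group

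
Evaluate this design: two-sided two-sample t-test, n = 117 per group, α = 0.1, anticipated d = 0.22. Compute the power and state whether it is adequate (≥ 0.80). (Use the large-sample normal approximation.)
Power ≈ 0.52; the study is underpowered (power < 0.80)

Power calculation (two-sample t-test, normal approximation):
z_β = d · √(n/2) - z_{α/2}
z_β = 0.22 · √(117/2) - 1.645
z_β = 0.22 · 7.649 - 1.645
z_β = 0.038

Power = Φ(z_β) = Φ(0.038) ≈ 0.515

Effect size d = 0.22 is small by Cohen's convention (0.2/0.5/0.8).

Threshold: power ≥ 0.80 is conventionally adequate.
Power ≈ 0.52 → the study is underpowered (power < 0.80).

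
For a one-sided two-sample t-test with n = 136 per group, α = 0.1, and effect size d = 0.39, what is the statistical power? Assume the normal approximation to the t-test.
Power ≈ 0.97

Power calculation (two-sample t-test, normal approximation):
z_β = d · √(n/2) - z_α
z_β = 0.39 · √(136/2) - 1.282
z_β = 0.39 · 8.246 - 1.282
z_β = 1.934

Power = Φ(z_β) = Φ(1.934) ≈ 0.973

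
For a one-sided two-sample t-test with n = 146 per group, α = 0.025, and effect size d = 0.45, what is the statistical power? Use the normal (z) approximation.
Power ≈ 0.97

Power calculation (two-sample t-test, normal approximation):
z_β = d · √(n/2) - z_α
z_β = 0.45 · √(146/2) - 1.960
z_β = 0.45 · 8.544 - 1.960
z_β = 1.885

Power = Φ(z_β) = Φ(1.885) ≈ 0.970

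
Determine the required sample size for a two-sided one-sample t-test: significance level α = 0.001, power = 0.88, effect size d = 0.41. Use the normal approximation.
n = 119

Sample size formula (one-sample t-test, normal approximation):
n = ((z_{α/2} + z_β) / d)²

z_{α/2} = 3.291 (for α = 0.001, two-sided)
z_β = 1.175 (for power = 0.88)
d = 0.41

n = ((3.291 + 1.175) / 0.41)²
n = (10.893)²
n ≈ 118.66
Round up to the next whole number: n = 119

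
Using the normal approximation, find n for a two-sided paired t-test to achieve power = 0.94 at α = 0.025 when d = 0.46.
n = 69 pairs

Sample size formula (paired t-test, normal approximation):
n = ((z_{α/2} + z_β) / d)²

z_{α/2} = 2.241 (for α = 0.025, two-sided)
z_β = 1.555 (for power = 0.94)
d = 0.46

n = ((2.241 + 1.555) / 0.46)²
n = (8.252)²
n ≈ 68.10
Round up to the next whole number: n = 69 pairs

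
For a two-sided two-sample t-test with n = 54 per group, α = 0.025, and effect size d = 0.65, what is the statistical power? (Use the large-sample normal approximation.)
Power ≈ 0.87

Power calculation (two-sample t-test, normal approximation):
z_β = d · √(n/2) - z_{α/2}
z_β = 0.65 · √(54/2) - 2.241
z_β = 0.65 · 5.196 - 2.241
z_β = 1.136

Power = Φ(z_β) = Φ(1.136) ≈ 0.872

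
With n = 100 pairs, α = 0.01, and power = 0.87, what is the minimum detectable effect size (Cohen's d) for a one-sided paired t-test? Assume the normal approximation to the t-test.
d ≈ 0.35

Minimum detectable effect (paired t-test, normal approximation):
d = (z_α + z_β) / √n
d = (2.326 + 1.126) / √100
d = 3.453 / 10.000
d ≈ 0.35

By Cohen's convention (0.2 small / 0.5 medium / 0.8 large): small effect.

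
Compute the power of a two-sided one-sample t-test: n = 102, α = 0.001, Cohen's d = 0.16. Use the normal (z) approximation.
Power ≈ 0.05

Power calculation (one-sample t-test, normal approximation):
z_β = d · √n - z_{α/2}
z_β = 0.16 · √102 - 3.291
z_β = 0.16 · 10.100 - 3.291
z_β = -1.675

Power = Φ(z_β) = Φ(-1.675) ≈ 0.047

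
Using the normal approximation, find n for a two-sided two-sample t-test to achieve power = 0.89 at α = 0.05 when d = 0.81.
n = 31 per group

Sample size formula (two-sample t-test, normal approximation):
n = 2 · ((z_{α/2} + z_β) / d)²

z_{α/2} = 1.960 (for α = 0.05, two-sided)
z_β = 1.227 (for power = 0.89)
d = 0.81

n = 2 · ((1.960 + 1.227) / 0.81)²
n = 2 · (3.935)²
n ≈ 30.97
Round up to the next whole number: n = 31 per group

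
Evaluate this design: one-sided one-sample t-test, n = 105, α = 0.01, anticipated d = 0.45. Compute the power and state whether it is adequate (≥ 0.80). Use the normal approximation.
Power ≈ 0.99; the study is adequately powered (power ≥ 0.80)

Power calculation (one-sample t-test, normal approximation):
z_β = d · √n - z_α
z_β = 0.45 · √105 - 2.326
z_β = 0.45 · 10.247 - 2.326
z_β = 2.285

Power = Φ(z_β) = Φ(2.285) ≈ 0.989

Effect size d = 0.45 is small by Cohen's convention (0.2/0.5/0.8).

Threshold: power ≥ 0.80 is conventionally adequate.
Power ≈ 0.99 → the study is adequately powered (power ≥ 0.80).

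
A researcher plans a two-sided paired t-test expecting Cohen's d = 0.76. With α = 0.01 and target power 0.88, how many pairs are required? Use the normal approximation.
n = 25 pairs

Sample size formula (paired t-test, normal approximation):
n = ((z_{α/2} + z_β) / d)²

z_{α/2} = 2.576 (for α = 0.01, two-sided)
z_β = 1.175 (for power = 0.88)
d = 0.76

n = ((2.576 + 1.175) / 0.76)²
n = (4.936)²
n ≈ 24.36
Round up to the next whole number: n = 25 pairs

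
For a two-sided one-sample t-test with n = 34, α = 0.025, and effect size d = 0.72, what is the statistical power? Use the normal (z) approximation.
Power ≈ 0.97

Power calculation (one-sample t-test, normal approximation):
z_β = d · √n - z_{α/2}
z_β = 0.72 · √34 - 2.241
z_β = 0.72 · 5.831 - 2.241
z_β = 1.957

Power = Φ(z_β) = Φ(1.957) ≈ 0.975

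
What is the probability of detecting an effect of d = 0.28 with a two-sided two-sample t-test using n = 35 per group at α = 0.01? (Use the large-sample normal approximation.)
Power ≈ 0.08

Power calculation (two-sample t-test, normal approximation):
z_β = d · √(n/2) - z_{α/2}
z_β = 0.28 · √(35/2) - 2.576
z_β = 0.28 · 4.183 - 2.576
z_β = -1.405

Power = Φ(z_β) = Φ(-1.405) ≈ 0.080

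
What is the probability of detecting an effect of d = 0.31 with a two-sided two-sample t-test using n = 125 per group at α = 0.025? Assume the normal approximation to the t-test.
Power ≈ 0.58

Power calculation (two-sample t-test, normal approximation):
z_β = d · √(n/2) - z_{α/2}
z_β = 0.31 · √(125/2) - 2.241
z_β = 0.31 · 7.906 - 2.241
z_β = 0.209

Power = Φ(z_β) = Φ(0.209) ≈ 0.583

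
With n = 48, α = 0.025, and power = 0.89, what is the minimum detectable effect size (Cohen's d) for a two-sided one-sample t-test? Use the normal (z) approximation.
d ≈ 0.50

Minimum detectable effect (one-sample t-test, normal approximation):
d = (z_{α/2} + z_β) / √n
d = (2.241 + 1.227) / √48
d = 3.468 / 6.928
d ≈ 0.50

By Cohen's convention (0.2 small / 0.5 medium / 0.8 large): medium effect.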